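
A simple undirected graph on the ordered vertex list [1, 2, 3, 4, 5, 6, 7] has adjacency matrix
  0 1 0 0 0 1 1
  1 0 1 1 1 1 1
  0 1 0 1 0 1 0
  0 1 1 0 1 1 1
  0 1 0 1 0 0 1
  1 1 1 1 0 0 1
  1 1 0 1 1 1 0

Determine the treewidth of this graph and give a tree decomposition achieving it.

The largest bag has 4 vertices, giving width 3; this decomposition certifies tw(G) ≤ 3. On the other hand G contains the 4-clique {1, 2, 6, 7}. A clique must lie in a single bag of any decomposition, so no decomposition can have width below 3. Hence tw(G) = 3 exactly.

Treewidth 3.
One such decomposition:
Bags: B1 = {2, 4, 6, 7}  B2 = {1, 2, 6, 7}  B3 = {2, 3, 4, 6}  B4 = {2, 4, 5, 7}
Tree: B1–B2, B1–B3, B1–B4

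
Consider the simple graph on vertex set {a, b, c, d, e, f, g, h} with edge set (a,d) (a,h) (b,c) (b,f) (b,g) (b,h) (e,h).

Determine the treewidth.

A width-1 tree decomposition is:
Bags: B1 = {b, f}  B2 = {b, h}  B3 = {a, h}  B4 = {e, h}  B5 = {b, g}  B6 = {a, d}  B7 = {b, c}
Tree: B1–B2, B2–B3, B2–B4, B1–B5, B3–B6, B5–B7
Each bag holds 2 vertices, so the decomposition has width 1, which upper-bounds the treewidth. Since G has at least one edge (e.g. b–f), it is not an edgeless graph, so tw(G) ≥ 1. Hence tw(G) = 1 exactly.

1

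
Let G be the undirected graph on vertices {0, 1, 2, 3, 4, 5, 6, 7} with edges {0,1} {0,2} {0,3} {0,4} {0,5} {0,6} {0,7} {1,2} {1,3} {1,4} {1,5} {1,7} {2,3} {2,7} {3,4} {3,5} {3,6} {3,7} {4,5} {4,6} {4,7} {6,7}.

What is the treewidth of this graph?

4

A width-4 tree decomposition is:
Bags: B1 = {0, 1, 2, 3, 7}  B2 = {0, 1, 3, 4, 7}  B3 = {0, 3, 4, 6, 7}  B4 = {0, 1, 3, 4, 5}
Tree: B1–B2, B2–B3, B2–B4
Every bag has size at most 5, so the width is 5 − 1 = 4 and tw(G) ≤ 4. On the other hand G contains the 5-clique {0, 1, 2, 3, 7}. A clique must lie in a single bag of any decomposition, so no decomposition can have width below 4. Combining the bounds, tw(G) = 4.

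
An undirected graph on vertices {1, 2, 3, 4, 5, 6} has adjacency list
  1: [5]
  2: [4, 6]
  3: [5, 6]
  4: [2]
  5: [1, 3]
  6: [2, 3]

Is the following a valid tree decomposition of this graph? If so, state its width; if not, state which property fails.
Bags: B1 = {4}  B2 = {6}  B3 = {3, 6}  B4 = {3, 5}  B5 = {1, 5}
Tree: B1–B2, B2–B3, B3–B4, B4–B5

A tree decomposition must satisfy three properties: every vertex lies in some bag; for every edge, both endpoints lie together in some bag; and for every vertex, the bags containing it form a connected subtree. Here vertex 2 appears in no bag, so the decomposition is invalid.

No — vertex 2 appears in no bag.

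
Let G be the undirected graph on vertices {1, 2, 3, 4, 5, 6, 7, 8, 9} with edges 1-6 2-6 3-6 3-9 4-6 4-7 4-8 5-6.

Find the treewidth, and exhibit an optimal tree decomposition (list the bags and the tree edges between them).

Treewidth 1.
One optimal decomposition is:
Bags: B1 = {5, 6}  B2 = {1, 6}  B3 = {2, 6}  B4 = {3, 6}  B5 = {4, 6}  B6 = {4, 7}  B7 = {3, 9}  B8 = {4, 8}
Tree: B1–B2, B2–B3, B2–B4, B3–B5, B5–B6, B4–B7, B6–B8

The largest bag has 2 vertices, giving width 1; this decomposition certifies tw(G) ≤ 1. G has an edge, so its treewidth is at least 1. Therefore the treewidth is 1.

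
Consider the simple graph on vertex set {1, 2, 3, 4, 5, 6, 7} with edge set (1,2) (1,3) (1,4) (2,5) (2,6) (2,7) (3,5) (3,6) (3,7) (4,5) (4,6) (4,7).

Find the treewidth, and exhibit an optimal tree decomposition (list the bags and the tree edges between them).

Every bag has size at most 4, so the width is 4 − 1 = 3 and tw(G) ≤ 3. For the lower bound: the 4 vertex sets {3,7}, {4,6}, {2}, {1} are disjoint, each induces a connected subgraph, and every pair is joined by at least one edge of G. Contracting each set to a single vertex therefore yields K_{4} as a minor, and since treewidth is minor-monotone, tw(G) ≥ tw(K_{4}) = 3. Hence tw(G) = 3 exactly.

Treewidth 3.
One optimal decomposition is:
Bags: B1 = {2, 3, 4, 7}  B2 = {2, 3, 4, 6}  B3 = {1, 2, 3, 4}  B4 = {2, 3, 4, 5}
Tree: B1–B2, B2–B3, B3–B4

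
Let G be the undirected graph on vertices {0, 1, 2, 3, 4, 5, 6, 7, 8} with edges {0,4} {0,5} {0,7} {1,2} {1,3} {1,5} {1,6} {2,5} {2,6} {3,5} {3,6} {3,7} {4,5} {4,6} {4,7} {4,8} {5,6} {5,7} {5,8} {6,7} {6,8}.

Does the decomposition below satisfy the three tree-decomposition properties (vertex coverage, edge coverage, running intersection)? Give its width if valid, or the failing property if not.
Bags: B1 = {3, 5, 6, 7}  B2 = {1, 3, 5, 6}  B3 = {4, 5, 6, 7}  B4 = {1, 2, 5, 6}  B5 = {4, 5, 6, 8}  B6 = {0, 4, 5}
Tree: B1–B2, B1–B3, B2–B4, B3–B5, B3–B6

A tree decomposition must satisfy three properties: every vertex lies in some bag; for every edge, both endpoints lie together in some bag; and for every vertex, the bags containing it form a connected subtree. Here edge (7,0) lies in no bag, so the decomposition is invalid.

No — edge (7,0) lies in no bag.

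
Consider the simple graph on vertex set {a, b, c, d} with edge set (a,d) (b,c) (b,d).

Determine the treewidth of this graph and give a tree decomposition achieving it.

The largest bag has 2 vertices, giving width 1; this decomposition certifies tw(G) ≤ 1. Any graph with an edge has treewidth ≥ 1, and G has the edge c–b. Therefore the treewidth is 1.

Treewidth 1.
One such decomposition:
Bags: B1 = {b, c}  B2 = {b, d}  B3 = {a, d}
Tree: B1–B2, B2–B3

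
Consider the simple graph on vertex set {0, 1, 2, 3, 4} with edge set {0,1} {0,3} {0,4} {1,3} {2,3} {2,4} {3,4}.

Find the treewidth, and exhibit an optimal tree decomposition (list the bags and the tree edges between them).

Each bag holds 3 vertices, so the decomposition has width 2, which upper-bounds the treewidth. On the other hand G contains the 3-clique {0, 1, 3}. A clique must lie in a single bag of any decomposition, so no decomposition can have width below 2. Combining the bounds, tw(G) = 2.

Treewidth 2.
One optimal decomposition is:
Bags: B1 = {0, 1, 3}  B2 = {0, 3, 4}  B3 = {2, 3, 4}
Tree: B1–B2, B2–B3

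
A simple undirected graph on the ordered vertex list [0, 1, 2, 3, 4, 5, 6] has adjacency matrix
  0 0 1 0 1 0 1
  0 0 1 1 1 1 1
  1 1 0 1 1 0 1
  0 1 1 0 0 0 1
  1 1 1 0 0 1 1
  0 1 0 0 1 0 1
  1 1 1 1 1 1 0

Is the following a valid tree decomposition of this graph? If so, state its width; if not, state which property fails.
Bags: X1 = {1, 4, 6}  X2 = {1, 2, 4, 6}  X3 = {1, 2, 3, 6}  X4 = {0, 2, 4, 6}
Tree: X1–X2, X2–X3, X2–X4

No — vertex 5 appears in no bag.

A tree decomposition must satisfy three properties: every vertex lies in some bag; for every edge, both endpoints lie together in some bag; and for every vertex, the bags containing it form a connected subtree. Here vertex 5 appears in no bag, so the decomposition is invalid.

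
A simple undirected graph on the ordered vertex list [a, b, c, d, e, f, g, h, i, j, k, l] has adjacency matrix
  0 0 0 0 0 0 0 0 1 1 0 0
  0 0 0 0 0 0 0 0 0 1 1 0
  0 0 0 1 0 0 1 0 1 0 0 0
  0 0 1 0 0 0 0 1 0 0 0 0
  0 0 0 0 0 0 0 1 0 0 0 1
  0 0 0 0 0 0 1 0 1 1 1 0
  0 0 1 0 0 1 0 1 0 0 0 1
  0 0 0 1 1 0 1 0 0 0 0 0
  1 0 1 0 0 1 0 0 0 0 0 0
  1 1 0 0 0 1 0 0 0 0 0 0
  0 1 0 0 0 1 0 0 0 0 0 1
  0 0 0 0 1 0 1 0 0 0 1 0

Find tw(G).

A width-3 tree decomposition is:
Bags: B1 = {a, b, j, k}  B2 = {a, f, j, k}  B3 = {a, f, i, k}  B4 = {f, i, k, l}  B5 = {f, g, i, l}  B6 = {c, g, i, l}  B7 = {c, e, g, l}  B8 = {c, e, g, h}  B9 = {c, d, e, h}
Tree: B1–B2, B2–B3, B3–B4, B4–B5, B5–B6, B6–B7, B7–B8, B8–B9
Every bag has size at most 4, so the width is 4 − 1 = 3 and tw(G) ≤ 3. For the lower bound: the 4 vertex sets {a,b,j}, {k}, {f}, {c,g,i,l} are disjoint, each induces a connected subgraph, and every pair is joined by at least one edge of G. Contracting each set to a single vertex therefore yields K_{4} as a minor, and since treewidth is minor-monotone, tw(G) ≥ tw(K_{4}) = 3. Hence tw(G) = 3 exactly.

3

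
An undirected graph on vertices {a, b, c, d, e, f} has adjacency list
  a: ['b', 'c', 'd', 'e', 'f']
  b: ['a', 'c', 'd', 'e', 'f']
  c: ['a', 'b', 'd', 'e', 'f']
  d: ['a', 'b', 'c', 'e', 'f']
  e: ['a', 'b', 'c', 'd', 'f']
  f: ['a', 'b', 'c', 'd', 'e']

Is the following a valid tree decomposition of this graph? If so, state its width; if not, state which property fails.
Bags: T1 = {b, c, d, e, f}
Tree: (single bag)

No — vertex a appears in no bag.

A tree decomposition must satisfy three properties: every vertex lies in some bag; for every edge, both endpoints lie together in some bag; and for every vertex, the bags containing it form a connected subtree. Here vertex a appears in no bag, so the decomposition is invalid.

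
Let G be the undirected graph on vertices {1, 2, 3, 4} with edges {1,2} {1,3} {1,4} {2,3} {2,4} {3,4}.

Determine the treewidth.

3

A width-3 tree decomposition is:
Bags: B1 = {1, 2, 3, 4}
Tree: (single bag)
With just one bag of size 4, the width is 4 − 1 = 3, so tw(G) ≤ 3. On the other hand G contains the 4-clique {1, 2, 3, 4}. A clique must lie in a single bag of any decomposition, so no decomposition can have width below 3. The upper and lower bounds meet at 3, so that is the treewidth.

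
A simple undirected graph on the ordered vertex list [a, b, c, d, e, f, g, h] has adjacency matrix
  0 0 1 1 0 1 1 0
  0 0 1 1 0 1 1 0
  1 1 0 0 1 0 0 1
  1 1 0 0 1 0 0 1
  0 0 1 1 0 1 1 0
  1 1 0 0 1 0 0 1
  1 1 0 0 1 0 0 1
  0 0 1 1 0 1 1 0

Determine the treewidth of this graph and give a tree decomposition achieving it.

Every bag has size at most 5, so the width is 5 − 1 = 4 and tw(G) ≤ 4. For the lower bound: the 5 vertex sets {a,g}, {e,f}, {c,h}, {b}, {d} are disjoint, each induces a connected subgraph, and every pair is joined by at least one edge of G. Contracting each set to a single vertex therefore yields K_{5} as a minor, and since treewidth is minor-monotone, tw(G) ≥ tw(K_{5}) = 4. The upper and lower bounds meet at 4, so that is the treewidth.

Treewidth 4.
One such decomposition:
Bags: B1 = {a, b, e, g, h}  B2 = {a, b, e, f, h}  B3 = {a, b, c, e, h}  B4 = {a, b, d, e, h}
Tree: B1–B2, B2–B3, B3–B4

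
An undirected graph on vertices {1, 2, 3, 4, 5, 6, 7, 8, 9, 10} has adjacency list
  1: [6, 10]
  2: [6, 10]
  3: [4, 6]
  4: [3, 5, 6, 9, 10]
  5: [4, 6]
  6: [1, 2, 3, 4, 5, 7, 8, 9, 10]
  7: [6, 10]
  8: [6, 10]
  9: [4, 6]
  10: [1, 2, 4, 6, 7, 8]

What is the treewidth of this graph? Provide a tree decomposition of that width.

Treewidth 2.
Bags: B1 = {3, 4, 6}  B2 = {4, 6, 9}  B3 = {4, 6, 10}  B4 = {2, 6, 10}  B5 = {1, 6, 10}  B6 = {6, 7, 10}  B7 = {6, 8, 10}  B8 = {4, 5, 6}
Tree: B1–B2, B1–B3, B3–B4, B4–B5, B3–B6, B6–B7, B2–B8

The largest bag has 3 vertices, giving width 2; this decomposition certifies tw(G) ≤ 2. On the other hand G contains the 3-clique {4, 6, 9}. A clique must lie in a single bag of any decomposition, so no decomposition can have width below 2. Hence tw(G) = 2 exactly.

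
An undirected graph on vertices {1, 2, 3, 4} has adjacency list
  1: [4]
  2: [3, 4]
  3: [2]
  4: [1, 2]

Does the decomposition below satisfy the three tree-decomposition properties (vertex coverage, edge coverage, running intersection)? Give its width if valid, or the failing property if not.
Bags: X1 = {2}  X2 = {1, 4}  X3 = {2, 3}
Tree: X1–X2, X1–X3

No — edge (4,2) lies in no bag.

A tree decomposition must satisfy three properties: every vertex lies in some bag; for every edge, both endpoints lie together in some bag; and for every vertex, the bags containing it form a connected subtree. Here edge (4,2) lies in no bag, so the decomposition is invalid.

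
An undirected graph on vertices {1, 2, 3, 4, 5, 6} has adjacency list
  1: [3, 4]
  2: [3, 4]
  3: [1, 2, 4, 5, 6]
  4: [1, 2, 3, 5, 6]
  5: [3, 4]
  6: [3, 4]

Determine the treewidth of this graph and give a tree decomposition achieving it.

Treewidth 2.
One optimal decomposition is:
Bags: B1 = {3, 4, 6}  B2 = {1, 3, 4}  B3 = {3, 4, 5}  B4 = {2, 3, 4}
Tree: B1–B2, B2–B3, B1–B4

Each bag holds 3 vertices, so the decomposition has width 2, which upper-bounds the treewidth. For the lower bound, the 3 vertices {1, 3, 4} are pairwise adjacent, and any tree decomposition puts a clique entirely inside one bag — forcing width ≥ 2. Combining the bounds, tw(G) = 2.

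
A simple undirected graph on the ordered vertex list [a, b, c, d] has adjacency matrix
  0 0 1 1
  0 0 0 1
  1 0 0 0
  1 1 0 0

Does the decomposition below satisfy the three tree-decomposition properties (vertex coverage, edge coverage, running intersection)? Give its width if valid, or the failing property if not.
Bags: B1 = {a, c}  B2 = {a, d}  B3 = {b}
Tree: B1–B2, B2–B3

No — edge (d,b) lies in no bag.

A tree decomposition must satisfy three properties: every vertex lies in some bag; for every edge, both endpoints lie together in some bag; and for every vertex, the bags containing it form a connected subtree. Here edge (d,b) lies in no bag, so the decomposition is invalid.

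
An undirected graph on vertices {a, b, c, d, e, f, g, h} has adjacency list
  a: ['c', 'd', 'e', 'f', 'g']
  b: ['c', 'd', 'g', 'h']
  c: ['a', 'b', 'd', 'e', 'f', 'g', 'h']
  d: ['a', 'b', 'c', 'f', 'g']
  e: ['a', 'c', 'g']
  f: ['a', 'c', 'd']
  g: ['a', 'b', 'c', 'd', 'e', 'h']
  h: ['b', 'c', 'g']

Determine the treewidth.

3

A width-3 tree decomposition is:
Bags: B1 = {a, c, e, g}  B2 = {a, c, d, g}  B3 = {a, c, d, f}  B4 = {b, c, d, g}  B5 = {b, c, g, h}
Tree: B1–B2, B2–B3, B2–B4, B4–B5
Every bag has size at most 4, so the width is 4 − 1 = 3 and tw(G) ≤ 3. For the lower bound, the 4 vertices {a, c, d, g} are pairwise adjacent, and any tree decomposition puts a clique entirely inside one bag — forcing width ≥ 3. The upper and lower bounds meet at 3, so that is the treewidth.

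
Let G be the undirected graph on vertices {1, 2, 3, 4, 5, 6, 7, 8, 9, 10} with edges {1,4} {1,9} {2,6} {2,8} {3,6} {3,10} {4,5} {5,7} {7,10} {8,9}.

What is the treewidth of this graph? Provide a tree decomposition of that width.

Treewidth 2.
Bags: B1 = {3, 6, 10}  B2 = {6, 7, 10}  B3 = {5, 6, 7}  B4 = {4, 5, 6}  B5 = {1, 4, 6}  B6 = {1, 6, 9}  B7 = {6, 8, 9}  B8 = {2, 6, 8}
Tree: B1–B2, B2–B3, B3–B4, B4–B5, B5–B6, B6–B7, B7–B8

Every bag has size at most 3, so the width is 3 − 1 = 2 and tw(G) ≤ 2. For the lower bound, G contains the cycle 6–3–10–7–5–4–1–9–8–2–6, so G is not a forest; only forests have treewidth ≤ 1, hence tw(G) ≥ 2. Therefore the treewidth is 2.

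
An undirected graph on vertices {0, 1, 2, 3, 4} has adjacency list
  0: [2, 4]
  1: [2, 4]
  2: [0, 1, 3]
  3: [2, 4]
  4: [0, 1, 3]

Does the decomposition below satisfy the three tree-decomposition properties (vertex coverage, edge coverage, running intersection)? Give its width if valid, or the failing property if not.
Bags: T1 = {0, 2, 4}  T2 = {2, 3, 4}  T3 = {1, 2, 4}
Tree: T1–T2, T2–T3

Yes; width 2.

Checking the three conditions: (i) the bags cover all of {0, 1, 2, 3, 4}; (ii) for each edge, some bag contains both endpoints; (iii) the bags containing any fixed vertex form a subtree. All hold, so the decomposition is valid with width 3 − 1 = 2.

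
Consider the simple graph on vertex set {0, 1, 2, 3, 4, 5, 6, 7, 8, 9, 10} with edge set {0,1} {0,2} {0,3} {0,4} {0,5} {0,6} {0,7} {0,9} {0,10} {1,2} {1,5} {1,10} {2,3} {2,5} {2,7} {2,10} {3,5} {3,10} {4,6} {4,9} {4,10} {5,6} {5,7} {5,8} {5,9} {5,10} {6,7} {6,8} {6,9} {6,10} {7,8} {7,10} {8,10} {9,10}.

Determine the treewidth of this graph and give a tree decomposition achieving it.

Treewidth 4.
One such decomposition:
Bags: B1 = {0, 2, 3, 5, 10}  B2 = {0, 1, 2, 5, 10}  B3 = {0, 2, 5, 7, 10}  B4 = {0, 5, 6, 7, 10}  B5 = {5, 6, 7, 8, 10}  B6 = {0, 5, 6, 9, 10}  B7 = {0, 4, 6, 9, 10}
Tree: B1–B2, B2–B3, B3–B4, B4–B5, B4–B6, B6–B7

The largest bag has 5 vertices, giving width 4; this decomposition certifies tw(G) ≤ 4. On the other hand G contains the 5-clique {0, 4, 6, 9, 10}. A clique must lie in a single bag of any decomposition, so no decomposition can have width below 4. Combining the bounds, tw(G) = 4.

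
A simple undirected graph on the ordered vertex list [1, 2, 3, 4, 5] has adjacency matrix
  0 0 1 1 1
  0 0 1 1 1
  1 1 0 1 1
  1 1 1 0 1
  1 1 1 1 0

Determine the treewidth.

3

A width-3 tree decomposition is:
Bags: B1 = {1, 3, 4, 5}  B2 = {2, 3, 4, 5}
Tree: B1–B2
Each bag holds 4 vertices, so the decomposition has width 3, which upper-bounds the treewidth. For the lower bound, the 4 vertices {1, 3, 4, 5} are pairwise adjacent, and any tree decomposition puts a clique entirely inside one bag — forcing width ≥ 3. Combining the bounds, tw(G) = 3.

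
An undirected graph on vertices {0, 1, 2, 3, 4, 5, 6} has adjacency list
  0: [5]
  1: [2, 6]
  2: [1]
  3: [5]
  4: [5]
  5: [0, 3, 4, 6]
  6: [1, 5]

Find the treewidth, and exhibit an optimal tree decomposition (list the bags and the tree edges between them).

Each bag holds 2 vertices, so the decomposition has width 1, which upper-bounds the treewidth. G has an edge, so its treewidth is at least 1. Therefore the treewidth is 1.

Treewidth 1.
One optimal decomposition is:
Bags: B1 = {1, 6}  B2 = {5, 6}  B3 = {4, 5}  B4 = {1, 2}  B5 = {3, 5}  B6 = {0, 5}
Tree: B1–B2, B2–B3, B1–B4, B2–B5, B5–B6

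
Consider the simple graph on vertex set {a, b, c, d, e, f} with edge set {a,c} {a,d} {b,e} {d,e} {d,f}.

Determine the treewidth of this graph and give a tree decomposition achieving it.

Treewidth 1.
Bags: B1 = {d, e}  B2 = {b, e}  B3 = {a, d}  B4 = {d, f}  B5 = {a, c}
Tree: B1–B2, B1–B3, B1–B4, B3–B5

Every bag has size at most 2, so the width is 2 − 1 = 1 and tw(G) ≤ 1. Any graph with an edge has treewidth ≥ 1, and G has the edge e–d. Combining the bounds, tw(G) = 1.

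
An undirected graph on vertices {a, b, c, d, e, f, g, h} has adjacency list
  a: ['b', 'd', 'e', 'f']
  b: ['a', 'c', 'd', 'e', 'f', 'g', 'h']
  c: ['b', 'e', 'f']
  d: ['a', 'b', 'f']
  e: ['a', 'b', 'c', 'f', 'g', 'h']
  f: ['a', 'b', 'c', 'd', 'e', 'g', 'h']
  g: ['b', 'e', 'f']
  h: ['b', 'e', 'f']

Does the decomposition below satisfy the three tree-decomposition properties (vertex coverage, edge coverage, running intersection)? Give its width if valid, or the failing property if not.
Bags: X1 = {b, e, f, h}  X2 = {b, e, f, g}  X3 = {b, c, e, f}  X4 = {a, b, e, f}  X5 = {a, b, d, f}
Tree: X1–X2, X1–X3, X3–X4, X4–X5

Yes; width 3.

Every vertex of G appears in some bag (union = {a, b, c, d, e, f, g, h}); every edge is covered by a bag; and for each vertex v the set of bags containing v is connected in the bag tree. The decomposition is therefore valid. The largest bag has 4 vertices, so the width is 3.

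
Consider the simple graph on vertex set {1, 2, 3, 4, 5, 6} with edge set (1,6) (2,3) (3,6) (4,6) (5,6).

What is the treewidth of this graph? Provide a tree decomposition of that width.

Treewidth 1.
One optimal decomposition is:
Bags: B1 = {3, 6}  B2 = {1, 6}  B3 = {4, 6}  B4 = {5, 6}  B5 = {2, 3}
Tree: B1–B2, B1–B3, B1–B4, B1–B5

The largest bag has 2 vertices, giving width 1; this decomposition certifies tw(G) ≤ 1. G has an edge, so its treewidth is at least 1. Hence tw(G) = 1 exactly.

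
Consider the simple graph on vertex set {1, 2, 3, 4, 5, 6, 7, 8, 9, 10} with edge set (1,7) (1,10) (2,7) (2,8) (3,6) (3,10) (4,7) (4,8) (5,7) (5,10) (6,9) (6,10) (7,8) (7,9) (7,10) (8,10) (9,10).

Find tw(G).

2

A width-2 tree decomposition is:
Bags: B1 = {7, 9, 10}  B2 = {6, 9, 10}  B3 = {5, 7, 10}  B4 = {3, 6, 10}  B5 = {7, 8, 10}  B6 = {2, 7, 8}  B7 = {4, 7, 8}  B8 = {1, 7, 10}
Tree: B1–B2, B1–B3, B2–B4, B1–B5, B5–B6, B6–B7, B1–B8
Each bag holds 3 vertices, so the decomposition has width 2, which upper-bounds the treewidth. For the lower bound, the 3 vertices {3, 6, 10} are pairwise adjacent, and any tree decomposition puts a clique entirely inside one bag — forcing width ≥ 2. Therefore the treewidth is 2.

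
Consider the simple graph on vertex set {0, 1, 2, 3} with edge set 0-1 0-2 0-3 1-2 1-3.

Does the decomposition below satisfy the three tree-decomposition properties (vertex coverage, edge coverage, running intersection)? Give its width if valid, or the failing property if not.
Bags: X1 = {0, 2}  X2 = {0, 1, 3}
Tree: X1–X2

No — edge (1,2) lies in no bag.

A tree decomposition must satisfy three properties: every vertex lies in some bag; for every edge, both endpoints lie together in some bag; and for every vertex, the bags containing it form a connected subtree. Here edge (1,2) lies in no bag, so the decomposition is invalid.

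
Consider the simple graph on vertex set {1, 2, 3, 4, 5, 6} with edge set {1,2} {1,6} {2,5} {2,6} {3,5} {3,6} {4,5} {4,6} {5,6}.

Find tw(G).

A width-2 tree decomposition is:
Bags: B1 = {2, 5, 6}  B2 = {4, 5, 6}  B3 = {3, 5, 6}  B4 = {1, 2, 6}
Tree: B1–B2, B1–B3, B1–B4
Each bag holds 3 vertices, so the decomposition has width 2, which upper-bounds the treewidth. For the lower bound, the 3 vertices {1, 2, 6} are pairwise adjacent, and any tree decomposition puts a clique entirely inside one bag — forcing width ≥ 2. Combining the bounds, tw(G) = 2.

2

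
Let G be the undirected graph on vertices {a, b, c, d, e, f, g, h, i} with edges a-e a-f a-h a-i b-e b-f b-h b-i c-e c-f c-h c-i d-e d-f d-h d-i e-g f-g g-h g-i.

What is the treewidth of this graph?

A width-4 tree decomposition is:
Bags: B1 = {d, e, f, h, i}  B2 = {c, e, f, h, i}  B3 = {e, f, g, h, i}  B4 = {b, e, f, h, i}  B5 = {a, e, f, h, i}
Tree: B1–B2, B2–B3, B3–B4, B4–B5
Every bag has size at most 5, so the width is 5 − 1 = 4 and tw(G) ≤ 4. For the lower bound: the 5 vertex sets {d,f}, {c,i}, {e,g}, {h}, {b} are disjoint, each induces a connected subgraph, and every pair is joined by at least one edge of G. Contracting each set to a single vertex therefore yields K_{5} as a minor, and since treewidth is minor-monotone, tw(G) ≥ tw(K_{5}) = 4. Hence tw(G) = 4 exactly.

4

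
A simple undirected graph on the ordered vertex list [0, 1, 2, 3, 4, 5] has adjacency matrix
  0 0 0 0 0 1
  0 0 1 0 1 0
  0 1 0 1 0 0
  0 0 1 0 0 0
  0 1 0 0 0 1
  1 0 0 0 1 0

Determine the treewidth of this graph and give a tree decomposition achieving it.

Treewidth 1.
One optimal decomposition is:
Bags: B1 = {0, 5}  B2 = {4, 5}  B3 = {1, 4}  B4 = {1, 2}  B5 = {2, 3}
Tree: B1–B2, B2–B3, B3–B4, B4–B5

Every bag has size at most 2, so the width is 2 − 1 = 1 and tw(G) ≤ 1. Since G has at least one edge (e.g. 0–5), it is not an edgeless graph, so tw(G) ≥ 1. The upper and lower bounds meet at 1, so that is the treewidth.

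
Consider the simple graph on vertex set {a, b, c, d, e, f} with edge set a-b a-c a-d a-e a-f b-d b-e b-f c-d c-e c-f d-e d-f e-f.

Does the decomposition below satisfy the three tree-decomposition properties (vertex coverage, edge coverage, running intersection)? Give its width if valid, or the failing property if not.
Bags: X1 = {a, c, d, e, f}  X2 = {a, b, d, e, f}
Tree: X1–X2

Checking the three conditions: (i) the bags cover all of {a, b, c, d, e, f}; (ii) for each edge, some bag contains both endpoints; (iii) the bags containing any fixed vertex form a subtree. All hold, so the decomposition is valid with width 5 − 1 = 4.

Yes; width 4.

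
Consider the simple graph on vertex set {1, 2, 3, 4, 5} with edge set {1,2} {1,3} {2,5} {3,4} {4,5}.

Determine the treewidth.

A width-2 tree decomposition is:
Bags: B1 = {2, 4, 5}  B2 = {1, 2, 4}  B3 = {1, 3, 4}
Tree: B1–B2, B2–B3
The largest bag has 3 vertices, giving width 2; this decomposition certifies tw(G) ≤ 2. The edges 4–5–2–1–3–4 form a cycle, so G is not a tree and its treewidth is at least 2. The upper and lower bounds meet at 2, so that is the treewidth.

2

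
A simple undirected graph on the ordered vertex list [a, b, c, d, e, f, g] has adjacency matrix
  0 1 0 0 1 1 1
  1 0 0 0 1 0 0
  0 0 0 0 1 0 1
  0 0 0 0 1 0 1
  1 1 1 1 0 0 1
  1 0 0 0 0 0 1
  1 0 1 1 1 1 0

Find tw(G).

A width-2 tree decomposition is:
Bags: B1 = {a, e, g}  B2 = {d, e, g}  B3 = {a, f, g}  B4 = {c, e, g}  B5 = {a, b, e}
Tree: B1–B2, B1–B3, B2–B4, B1–B5
Every bag has size at most 3, so the width is 3 − 1 = 2 and tw(G) ≤ 2. On the other hand G contains the 3-clique {d, e, g}. A clique must lie in a single bag of any decomposition, so no decomposition can have width below 2. The upper and lower bounds meet at 2, so that is the treewidth.

2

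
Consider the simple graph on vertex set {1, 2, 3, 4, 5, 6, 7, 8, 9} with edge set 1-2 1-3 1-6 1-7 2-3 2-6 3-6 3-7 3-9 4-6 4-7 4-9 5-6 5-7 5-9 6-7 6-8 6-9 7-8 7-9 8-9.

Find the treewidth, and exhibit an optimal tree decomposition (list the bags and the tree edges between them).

Every bag has size at most 4, so the width is 4 − 1 = 3 and tw(G) ≤ 3. For the lower bound, the 4 vertices {1, 2, 3, 6} are pairwise adjacent, and any tree decomposition puts a clique entirely inside one bag — forcing width ≥ 3. Therefore the treewidth is 3.

Treewidth 3.
One such decomposition:
Bags: B1 = {5, 6, 7, 9}  B2 = {4, 6, 7, 9}  B3 = {3, 6, 7, 9}  B4 = {1, 3, 6, 7}  B5 = {6, 7, 8, 9}  B6 = {1, 2, 3, 6}
Tree: B1–B2, B2–B3, B3–B4, B3–B5, B4–B6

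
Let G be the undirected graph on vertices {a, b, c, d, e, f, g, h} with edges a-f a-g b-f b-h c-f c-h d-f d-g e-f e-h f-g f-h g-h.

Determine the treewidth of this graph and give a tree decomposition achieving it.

Treewidth 2.
One optimal decomposition is:
Bags: B1 = {f, g, h}  B2 = {a, f, g}  B3 = {c, f, h}  B4 = {b, f, h}  B5 = {d, f, g}  B6 = {e, f, h}
Tree: B1–B2, B1–B3, B1–B4, B2–B5, B4–B6

Each bag holds 3 vertices, so the decomposition has width 2, which upper-bounds the treewidth. For the lower bound, the 3 vertices {d, f, g} are pairwise adjacent, and any tree decomposition puts a clique entirely inside one bag — forcing width ≥ 2. Combining the bounds, tw(G) = 2.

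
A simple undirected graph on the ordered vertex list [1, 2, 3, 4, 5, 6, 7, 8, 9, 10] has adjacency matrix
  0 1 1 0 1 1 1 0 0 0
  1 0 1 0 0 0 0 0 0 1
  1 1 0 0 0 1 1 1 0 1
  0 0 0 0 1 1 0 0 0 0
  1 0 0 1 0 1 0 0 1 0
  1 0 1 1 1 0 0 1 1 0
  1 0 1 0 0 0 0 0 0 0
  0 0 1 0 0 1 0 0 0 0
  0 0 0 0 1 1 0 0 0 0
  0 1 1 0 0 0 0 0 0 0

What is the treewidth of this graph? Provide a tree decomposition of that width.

Treewidth 2.
Bags: B1 = {1, 3, 7}  B2 = {1, 3, 6}  B3 = {1, 5, 6}  B4 = {1, 2, 3}  B5 = {3, 6, 8}  B6 = {2, 3, 10}  B7 = {4, 5, 6}  B8 = {5, 6, 9}
Tree: B1–B2, B2–B3, B2–B4, B2–B5, B4–B6, B3–B7, B7–B8

Every bag has size at most 3, so the width is 3 − 1 = 2 and tw(G) ≤ 2. For the lower bound, the 3 vertices {5, 6, 9} are pairwise adjacent, and any tree decomposition puts a clique entirely inside one bag — forcing width ≥ 2. Combining the bounds, tw(G) = 2.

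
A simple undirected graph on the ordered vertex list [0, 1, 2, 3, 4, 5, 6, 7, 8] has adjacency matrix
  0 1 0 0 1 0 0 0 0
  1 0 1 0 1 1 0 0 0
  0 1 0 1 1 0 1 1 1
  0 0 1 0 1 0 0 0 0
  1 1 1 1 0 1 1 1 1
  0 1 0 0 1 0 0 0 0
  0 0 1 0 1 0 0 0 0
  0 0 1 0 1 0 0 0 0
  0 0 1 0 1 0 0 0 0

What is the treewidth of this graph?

2

A width-2 tree decomposition is:
Bags: B1 = {1, 2, 4}  B2 = {2, 4, 7}  B3 = {2, 4, 8}  B4 = {1, 4, 5}  B5 = {0, 1, 4}  B6 = {2, 4, 6}  B7 = {2, 3, 4}
Tree: B1–B2, B2–B3, B1–B4, B1–B5, B2–B6, B2–B7
The largest bag has 3 vertices, giving width 2; this decomposition certifies tw(G) ≤ 2. Conversely, {0, 1, 4} is a clique of size 3, and the vertices of any clique must share a bag in every tree decomposition; so some bag has ≥ 3 vertices and tw(G) ≥ 2. Hence tw(G) = 2 exactly.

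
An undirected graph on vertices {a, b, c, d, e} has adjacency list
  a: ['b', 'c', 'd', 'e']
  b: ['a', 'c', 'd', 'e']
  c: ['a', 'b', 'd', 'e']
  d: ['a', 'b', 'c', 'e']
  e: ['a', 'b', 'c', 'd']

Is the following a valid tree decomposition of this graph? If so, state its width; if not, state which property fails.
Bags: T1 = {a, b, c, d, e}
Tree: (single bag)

Checking the three conditions: (i) the bags cover all of {a, b, c, d, e}; (ii) for each edge, some bag contains both endpoints; (iii) the bags containing any fixed vertex form a subtree. All hold, so the decomposition is valid with width 5 − 1 = 4.

Yes; width 4.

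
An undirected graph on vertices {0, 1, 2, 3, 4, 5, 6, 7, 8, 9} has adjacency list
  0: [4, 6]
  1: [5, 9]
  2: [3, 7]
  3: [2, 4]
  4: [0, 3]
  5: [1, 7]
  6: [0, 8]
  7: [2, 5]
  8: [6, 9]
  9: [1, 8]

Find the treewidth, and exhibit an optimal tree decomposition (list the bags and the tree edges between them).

Each bag holds 3 vertices, so the decomposition has width 2, which upper-bounds the treewidth. For the lower bound, G contains the cycle 2–3–4–0–6–8–9–1–5–7–2, so G is not a forest; only forests have treewidth ≤ 1, hence tw(G) ≥ 2. Therefore the treewidth is 2.

Treewidth 2.
One such decomposition:
Bags: B1 = {2, 3, 4}  B2 = {0, 2, 4}  B3 = {0, 2, 6}  B4 = {2, 6, 8}  B5 = {2, 8, 9}  B6 = {1, 2, 9}  B7 = {1, 2, 5}  B8 = {2, 5, 7}
Tree: B1–B2, B2–B3, B3–B4, B4–B5, B5–B6, B6–B7, B7–B8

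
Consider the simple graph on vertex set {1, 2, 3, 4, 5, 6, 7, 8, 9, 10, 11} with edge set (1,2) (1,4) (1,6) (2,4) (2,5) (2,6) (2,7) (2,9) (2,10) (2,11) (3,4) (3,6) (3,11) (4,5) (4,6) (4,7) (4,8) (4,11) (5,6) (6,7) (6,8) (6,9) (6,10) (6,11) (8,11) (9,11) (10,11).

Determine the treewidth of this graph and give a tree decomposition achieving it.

Treewidth 3.
Bags: B1 = {2, 4, 6, 11}  B2 = {2, 4, 5, 6}  B3 = {2, 6, 9, 11}  B4 = {1, 2, 4, 6}  B5 = {4, 6, 8, 11}  B6 = {3, 4, 6, 11}  B7 = {2, 6, 10, 11}  B8 = {2, 4, 6, 7}
Tree: B1–B2, B1–B3, B2–B4, B1–B5, B1–B6, B3–B7, B4–B8

The largest bag has 4 vertices, giving width 3; this decomposition certifies tw(G) ≤ 3. On the other hand G contains the 4-clique {4, 6, 8, 11}. A clique must lie in a single bag of any decomposition, so no decomposition can have width below 3. Hence tw(G) = 3 exactly.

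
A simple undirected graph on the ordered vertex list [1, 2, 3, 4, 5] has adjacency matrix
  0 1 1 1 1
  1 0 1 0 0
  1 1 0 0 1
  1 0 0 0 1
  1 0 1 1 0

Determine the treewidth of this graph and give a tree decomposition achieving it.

Treewidth 2.
Bags: B1 = {1, 2, 3}  B2 = {1, 3, 5}  B3 = {1, 4, 5}
Tree: B1–B2, B2–B3

The largest bag has 3 vertices, giving width 2; this decomposition certifies tw(G) ≤ 2. For the lower bound, the 3 vertices {1, 2, 3} are pairwise adjacent, and any tree decomposition puts a clique entirely inside one bag — forcing width ≥ 2. The upper and lower bounds meet at 2, so that is the treewidth.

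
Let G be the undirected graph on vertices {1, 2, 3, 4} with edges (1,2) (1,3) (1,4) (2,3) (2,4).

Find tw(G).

2

A width-2 tree decomposition is:
Bags: B1 = {1, 2, 3}  B2 = {1, 2, 4}
Tree: B1–B2
Each bag holds 3 vertices, so the decomposition has width 2, which upper-bounds the treewidth. On the other hand G contains the 3-clique {1, 2, 3}. A clique must lie in a single bag of any decomposition, so no decomposition can have width below 2. The upper and lower bounds meet at 2, so that is the treewidth.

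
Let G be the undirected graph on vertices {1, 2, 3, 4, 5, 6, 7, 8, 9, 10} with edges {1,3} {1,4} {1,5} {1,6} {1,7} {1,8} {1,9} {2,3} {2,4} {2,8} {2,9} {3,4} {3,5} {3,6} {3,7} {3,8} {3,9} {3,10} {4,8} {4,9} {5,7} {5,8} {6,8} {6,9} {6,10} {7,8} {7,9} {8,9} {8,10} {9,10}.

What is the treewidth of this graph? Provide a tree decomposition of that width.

The largest bag has 5 vertices, giving width 4; this decomposition certifies tw(G) ≤ 4. On the other hand G contains the 5-clique {1, 3, 4, 8, 9}. A clique must lie in a single bag of any decomposition, so no decomposition can have width below 4. The upper and lower bounds meet at 4, so that is the treewidth.

Treewidth 4.
Bags: B1 = {1, 3, 7, 8, 9}  B2 = {1, 3, 6, 8, 9}  B3 = {1, 3, 4, 8, 9}  B4 = {1, 3, 5, 7, 8}  B5 = {2, 3, 4, 8, 9}  B6 = {3, 6, 8, 9, 10}
Tree: B1–B2, B1–B3, B1–B4, B3–B5, B2–B6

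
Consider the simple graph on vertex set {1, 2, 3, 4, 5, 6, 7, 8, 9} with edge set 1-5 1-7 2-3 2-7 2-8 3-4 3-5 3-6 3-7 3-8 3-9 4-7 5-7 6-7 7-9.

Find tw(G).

A width-2 tree decomposition is:
Bags: B1 = {3, 6, 7}  B2 = {3, 5, 7}  B3 = {3, 4, 7}  B4 = {1, 5, 7}  B5 = {2, 3, 7}  B6 = {3, 7, 9}  B7 = {2, 3, 8}
Tree: B1–B2, B1–B3, B2–B4, B3–B5, B1–B6, B5–B7
Each bag holds 3 vertices, so the decomposition has width 2, which upper-bounds the treewidth. On the other hand G contains the 3-clique {1, 5, 7}. A clique must lie in a single bag of any decomposition, so no decomposition can have width below 2. Combining the bounds, tw(G) = 2.

2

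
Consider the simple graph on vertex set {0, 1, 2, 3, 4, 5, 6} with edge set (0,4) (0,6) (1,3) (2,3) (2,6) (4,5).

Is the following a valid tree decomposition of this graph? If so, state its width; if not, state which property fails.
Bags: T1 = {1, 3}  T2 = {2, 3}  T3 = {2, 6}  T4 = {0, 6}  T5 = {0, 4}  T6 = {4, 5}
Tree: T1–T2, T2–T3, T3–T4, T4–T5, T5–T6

Yes; width 1.

Checking the three conditions: (i) the bags cover all of {0, 1, 2, 3, 4, 5, 6}; (ii) for each edge, some bag contains both endpoints; (iii) the bags containing any fixed vertex form a subtree. All hold, so the decomposition is valid with width 2 − 1 = 1.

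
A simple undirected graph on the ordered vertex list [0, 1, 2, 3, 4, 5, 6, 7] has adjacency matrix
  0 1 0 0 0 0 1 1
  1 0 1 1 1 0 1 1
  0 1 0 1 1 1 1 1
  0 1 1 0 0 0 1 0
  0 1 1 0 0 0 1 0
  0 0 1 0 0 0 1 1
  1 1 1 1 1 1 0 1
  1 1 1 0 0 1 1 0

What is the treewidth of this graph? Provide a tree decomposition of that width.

Each bag holds 4 vertices, so the decomposition has width 3, which upper-bounds the treewidth. Conversely, {0, 1, 6, 7} is a clique of size 4, and the vertices of any clique must share a bag in every tree decomposition; so some bag has ≥ 4 vertices and tw(G) ≥ 3. Hence tw(G) = 3 exactly.

Treewidth 3.
One optimal decomposition is:
Bags: B1 = {1, 2, 3, 6}  B2 = {1, 2, 6, 7}  B3 = {1, 2, 4, 6}  B4 = {2, 5, 6, 7}  B5 = {0, 1, 6, 7}
Tree: B1–B2, B2–B3, B2–B4, B2–B5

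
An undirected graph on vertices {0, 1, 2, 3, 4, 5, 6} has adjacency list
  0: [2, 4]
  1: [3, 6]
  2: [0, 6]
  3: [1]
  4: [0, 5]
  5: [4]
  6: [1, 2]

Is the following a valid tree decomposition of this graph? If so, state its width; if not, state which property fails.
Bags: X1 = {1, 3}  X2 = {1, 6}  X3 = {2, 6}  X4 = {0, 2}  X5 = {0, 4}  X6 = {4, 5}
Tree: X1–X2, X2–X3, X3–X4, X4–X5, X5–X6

Checking the three conditions: (i) the bags cover all of {0, 1, 2, 3, 4, 5, 6}; (ii) for each edge, some bag contains both endpoints; (iii) the bags containing any fixed vertex form a subtree. All hold, so the decomposition is valid with width 2 − 1 = 1.

Yes; width 1.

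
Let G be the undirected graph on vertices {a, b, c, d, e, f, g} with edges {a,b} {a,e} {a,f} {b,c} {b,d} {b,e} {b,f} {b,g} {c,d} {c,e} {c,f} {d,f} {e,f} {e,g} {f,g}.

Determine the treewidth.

3

A width-3 tree decomposition is:
Bags: B1 = {b, e, f, g}  B2 = {a, b, e, f}  B3 = {b, c, e, f}  B4 = {b, c, d, f}
Tree: B1–B2, B2–B3, B3–B4
Each bag holds 4 vertices, so the decomposition has width 3, which upper-bounds the treewidth. Conversely, {b, c, d, f} is a clique of size 4, and the vertices of any clique must share a bag in every tree decomposition; so some bag has ≥ 4 vertices and tw(G) ≥ 3. The upper and lower bounds meet at 3, so that is the treewidth.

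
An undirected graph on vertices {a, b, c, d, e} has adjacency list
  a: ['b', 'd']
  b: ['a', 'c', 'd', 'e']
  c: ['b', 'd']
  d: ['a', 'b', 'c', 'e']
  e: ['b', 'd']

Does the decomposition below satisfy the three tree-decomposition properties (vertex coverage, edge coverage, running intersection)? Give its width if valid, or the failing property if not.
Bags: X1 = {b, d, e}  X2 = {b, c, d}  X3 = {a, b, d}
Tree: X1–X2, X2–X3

Yes; width 2.

Checking the three conditions: (i) the bags cover all of {a, b, c, d, e}; (ii) for each edge, some bag contains both endpoints; (iii) the bags containing any fixed vertex form a subtree. All hold, so the decomposition is valid with width 3 − 1 = 2.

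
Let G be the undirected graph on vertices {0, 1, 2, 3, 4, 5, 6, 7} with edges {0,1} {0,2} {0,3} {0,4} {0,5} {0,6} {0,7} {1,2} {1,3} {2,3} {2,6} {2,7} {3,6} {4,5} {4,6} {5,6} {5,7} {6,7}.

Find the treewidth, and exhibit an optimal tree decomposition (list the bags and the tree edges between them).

Treewidth 3.
Bags: B1 = {0, 4, 5, 6}  B2 = {0, 5, 6, 7}  B3 = {0, 2, 6, 7}  B4 = {0, 2, 3, 6}  B5 = {0, 1, 2, 3}
Tree: B1–B2, B2–B3, B3–B4, B4–B5

The largest bag has 4 vertices, giving width 3; this decomposition certifies tw(G) ≤ 3. For the lower bound, the 4 vertices {0, 1, 2, 3} are pairwise adjacent, and any tree decomposition puts a clique entirely inside one bag — forcing width ≥ 3. Hence tw(G) = 3 exactly.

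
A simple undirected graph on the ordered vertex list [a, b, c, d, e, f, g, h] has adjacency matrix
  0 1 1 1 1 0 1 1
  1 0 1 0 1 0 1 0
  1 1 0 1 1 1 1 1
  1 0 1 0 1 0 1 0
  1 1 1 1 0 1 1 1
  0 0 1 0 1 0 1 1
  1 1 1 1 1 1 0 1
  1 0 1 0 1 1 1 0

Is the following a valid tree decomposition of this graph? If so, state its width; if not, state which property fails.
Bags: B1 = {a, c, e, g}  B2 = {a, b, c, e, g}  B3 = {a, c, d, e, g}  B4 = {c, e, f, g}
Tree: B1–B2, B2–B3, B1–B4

A tree decomposition must satisfy three properties: every vertex lies in some bag; for every edge, both endpoints lie together in some bag; and for every vertex, the bags containing it form a connected subtree. Here vertex h appears in no bag, so the decomposition is invalid.

No — vertex h appears in no bag.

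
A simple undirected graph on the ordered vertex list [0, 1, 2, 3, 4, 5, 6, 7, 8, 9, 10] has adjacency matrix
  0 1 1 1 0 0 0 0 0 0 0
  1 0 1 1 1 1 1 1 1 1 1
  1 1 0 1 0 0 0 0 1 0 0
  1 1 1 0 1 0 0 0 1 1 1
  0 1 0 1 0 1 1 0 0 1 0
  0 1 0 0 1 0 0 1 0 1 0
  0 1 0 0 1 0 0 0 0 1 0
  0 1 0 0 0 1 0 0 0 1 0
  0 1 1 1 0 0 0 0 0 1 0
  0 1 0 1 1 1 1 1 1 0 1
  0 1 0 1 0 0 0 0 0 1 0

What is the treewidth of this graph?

3

A width-3 tree decomposition is:
Bags: B1 = {1, 3, 8, 9}  B2 = {1, 3, 4, 9}  B3 = {1, 4, 5, 9}  B4 = {1, 4, 6, 9}  B5 = {1, 2, 3, 8}  B6 = {1, 3, 9, 10}  B7 = {0, 1, 2, 3}  B8 = {1, 5, 7, 9}
Tree: B1–B2, B2–B3, B2–B4, B1–B5, B1–B6, B5–B7, B3–B8
Each bag holds 4 vertices, so the decomposition has width 3, which upper-bounds the treewidth. For the lower bound, the 4 vertices {0, 1, 2, 3} are pairwise adjacent, and any tree decomposition puts a clique entirely inside one bag — forcing width ≥ 3. Therefore the treewidth is 3.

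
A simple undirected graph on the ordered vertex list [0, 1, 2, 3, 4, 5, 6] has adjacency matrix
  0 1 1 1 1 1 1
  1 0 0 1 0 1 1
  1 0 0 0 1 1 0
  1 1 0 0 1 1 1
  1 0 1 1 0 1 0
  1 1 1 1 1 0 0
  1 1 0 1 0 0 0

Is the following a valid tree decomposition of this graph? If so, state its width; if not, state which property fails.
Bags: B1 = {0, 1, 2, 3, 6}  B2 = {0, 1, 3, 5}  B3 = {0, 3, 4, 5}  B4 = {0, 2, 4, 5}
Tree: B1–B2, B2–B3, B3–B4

No — bags containing vertex 2 are not connected in the tree.

A tree decomposition must satisfy three properties: every vertex lies in some bag; for every edge, both endpoints lie together in some bag; and for every vertex, the bags containing it form a connected subtree. Here bags containing vertex 2 are not connected in the tree, so the decomposition is invalid.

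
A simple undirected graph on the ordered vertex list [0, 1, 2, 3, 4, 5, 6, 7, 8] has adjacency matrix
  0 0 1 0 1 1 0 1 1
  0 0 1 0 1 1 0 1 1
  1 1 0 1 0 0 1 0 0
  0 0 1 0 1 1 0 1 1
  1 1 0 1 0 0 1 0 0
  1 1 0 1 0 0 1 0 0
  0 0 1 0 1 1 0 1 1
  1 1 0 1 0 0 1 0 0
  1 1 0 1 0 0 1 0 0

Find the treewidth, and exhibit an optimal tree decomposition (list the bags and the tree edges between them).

Every bag has size at most 5, so the width is 5 − 1 = 4 and tw(G) ≤ 4. For the lower bound: the 5 vertex sets {0,7}, {1,5}, {6,8}, {3}, {2} are disjoint, each induces a connected subgraph, and every pair is joined by at least one edge of G. Contracting each set to a single vertex therefore yields K_{5} as a minor, and since treewidth is minor-monotone, tw(G) ≥ tw(K_{5}) = 4. Combining the bounds, tw(G) = 4.

Treewidth 4.
One such decomposition:
Bags: B1 = {0, 1, 3, 6, 7}  B2 = {0, 1, 3, 5, 6}  B3 = {0, 1, 3, 6, 8}  B4 = {0, 1, 2, 3, 6}  B5 = {0, 1, 3, 4, 6}
Tree: B1–B2, B2–B3, B3–B4, B4–B5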